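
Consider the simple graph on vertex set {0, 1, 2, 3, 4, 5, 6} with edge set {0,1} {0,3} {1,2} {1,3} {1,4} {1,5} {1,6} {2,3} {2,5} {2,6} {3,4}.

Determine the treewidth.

A width-2 tree decomposition is:
Bags: B1 = {1, 2, 3}  B2 = {0, 1, 3}  B3 = {1, 3, 4}  B4 = {1, 2, 5}  B5 = {1, 2, 6}
Tree: B1–B2, B2–B3, B1–B4, B1–B5
Each bag holds 3 vertices, so the decomposition has width 2, which upper-bounds the treewidth. Conversely, {0, 1, 3} is a clique of size 3, and the vertices of any clique must share a bag in every tree decomposition; so some bag has ≥ 3 vertices and tw(G) ≥ 2. The upper and lower bounds meet at 2, so that is the treewidth.

2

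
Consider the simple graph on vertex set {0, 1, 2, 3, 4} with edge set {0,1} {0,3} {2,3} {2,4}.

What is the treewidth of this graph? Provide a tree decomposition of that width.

Each bag holds 2 vertices, so the decomposition has width 1, which upper-bounds the treewidth. Since G has at least one edge (e.g. 1–0), it is not an edgeless graph, so tw(G) ≥ 1. The upper and lower bounds meet at 1, so that is the treewidth.

Treewidth 1.
One such decomposition:
Bags: B1 = {0, 1}  B2 = {0, 3}  B3 = {2, 3}  B4 = {2, 4}
Tree: B1–B2, B2–B3, B3–B4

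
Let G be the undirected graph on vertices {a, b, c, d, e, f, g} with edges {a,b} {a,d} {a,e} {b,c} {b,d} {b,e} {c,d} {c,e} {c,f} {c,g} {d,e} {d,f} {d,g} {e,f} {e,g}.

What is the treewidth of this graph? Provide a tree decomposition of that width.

Each bag holds 4 vertices, so the decomposition has width 3, which upper-bounds the treewidth. For the lower bound, the 4 vertices {c, d, e, g} are pairwise adjacent, and any tree decomposition puts a clique entirely inside one bag — forcing width ≥ 3. Hence tw(G) = 3 exactly.

Treewidth 3.
One such decomposition:
Bags: B1 = {c, d, e, f}  B2 = {b, c, d, e}  B3 = {a, b, d, e}  B4 = {c, d, e, g}
Tree: B1–B2, B2–B3, B2–B4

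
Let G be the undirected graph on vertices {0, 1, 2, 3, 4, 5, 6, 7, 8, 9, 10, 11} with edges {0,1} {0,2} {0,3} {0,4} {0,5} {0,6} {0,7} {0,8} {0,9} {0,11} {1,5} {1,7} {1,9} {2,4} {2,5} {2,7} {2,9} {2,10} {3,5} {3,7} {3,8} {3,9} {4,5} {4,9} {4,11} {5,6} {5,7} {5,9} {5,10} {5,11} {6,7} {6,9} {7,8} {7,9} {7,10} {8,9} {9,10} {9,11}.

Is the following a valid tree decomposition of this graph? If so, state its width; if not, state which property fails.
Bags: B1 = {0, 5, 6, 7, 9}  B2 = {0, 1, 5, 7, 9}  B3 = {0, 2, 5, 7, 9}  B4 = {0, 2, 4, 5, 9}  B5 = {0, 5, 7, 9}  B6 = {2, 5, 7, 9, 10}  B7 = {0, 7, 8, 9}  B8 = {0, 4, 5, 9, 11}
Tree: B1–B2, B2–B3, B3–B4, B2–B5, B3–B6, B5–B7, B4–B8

No — vertex 3 appears in no bag.

A tree decomposition must satisfy three properties: every vertex lies in some bag; for every edge, both endpoints lie together in some bag; and for every vertex, the bags containing it form a connected subtree. Here vertex 3 appears in no bag, so the decomposition is invalid.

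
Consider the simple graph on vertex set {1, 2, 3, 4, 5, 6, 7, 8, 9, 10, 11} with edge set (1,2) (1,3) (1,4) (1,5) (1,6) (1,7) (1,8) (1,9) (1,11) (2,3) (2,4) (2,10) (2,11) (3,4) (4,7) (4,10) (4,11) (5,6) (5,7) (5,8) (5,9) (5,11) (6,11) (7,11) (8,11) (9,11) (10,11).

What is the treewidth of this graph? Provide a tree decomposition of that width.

Treewidth 3.
Bags: B1 = {2, 4, 10, 11}  B2 = {1, 2, 4, 11}  B3 = {1, 4, 7, 11}  B4 = {1, 5, 7, 11}  B5 = {1, 5, 6, 11}  B6 = {1, 5, 8, 11}  B7 = {1, 2, 3, 4}  B8 = {1, 5, 9, 11}
Tree: B1–B2, B2–B3, B3–B4, B4–B5, B5–B6, B2–B7, B5–B8

Each bag holds 4 vertices, so the decomposition has width 3, which upper-bounds the treewidth. Conversely, {1, 2, 4, 11} is a clique of size 4, and the vertices of any clique must share a bag in every tree decomposition; so some bag has ≥ 4 vertices and tw(G) ≥ 3. Hence tw(G) = 3 exactly.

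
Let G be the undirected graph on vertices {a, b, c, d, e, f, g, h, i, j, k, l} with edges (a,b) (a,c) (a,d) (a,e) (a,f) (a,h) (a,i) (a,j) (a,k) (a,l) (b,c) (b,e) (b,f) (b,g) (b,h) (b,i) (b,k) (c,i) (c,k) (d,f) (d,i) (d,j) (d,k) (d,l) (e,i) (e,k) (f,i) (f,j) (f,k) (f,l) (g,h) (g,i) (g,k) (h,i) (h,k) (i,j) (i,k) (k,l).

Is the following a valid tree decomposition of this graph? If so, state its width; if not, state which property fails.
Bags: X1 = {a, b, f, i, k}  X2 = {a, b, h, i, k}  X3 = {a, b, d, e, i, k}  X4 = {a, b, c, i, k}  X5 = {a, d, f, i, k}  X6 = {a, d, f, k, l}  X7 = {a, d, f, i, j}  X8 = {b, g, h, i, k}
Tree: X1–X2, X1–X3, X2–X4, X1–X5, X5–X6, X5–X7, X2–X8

A tree decomposition must satisfy three properties: every vertex lies in some bag; for every edge, both endpoints lie together in some bag; and for every vertex, the bags containing it form a connected subtree. Here bags containing vertex d are not connected in the tree, so the decomposition is invalid.

No — bags containing vertex d are not connected in the tree.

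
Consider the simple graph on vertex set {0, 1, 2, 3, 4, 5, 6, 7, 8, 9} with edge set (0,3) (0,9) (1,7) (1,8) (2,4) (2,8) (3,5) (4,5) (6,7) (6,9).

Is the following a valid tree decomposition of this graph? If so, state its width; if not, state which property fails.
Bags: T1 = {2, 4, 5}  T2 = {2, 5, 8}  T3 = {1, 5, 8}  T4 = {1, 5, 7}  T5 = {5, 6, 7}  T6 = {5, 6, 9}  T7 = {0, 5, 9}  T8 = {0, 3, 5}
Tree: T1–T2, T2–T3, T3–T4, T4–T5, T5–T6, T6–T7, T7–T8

Yes; width 2.

Vertex coverage: the bags together contain {0, 1, 2, 3, 4, 5, 6, 7, 8, 9}, the full vertex set. Edge coverage: each edge of G has both endpoints in at least one bag. Running intersection: for every vertex, the bags containing it form a connected subtree. All three properties hold, so this is a valid tree decomposition of width max|bag| − 1 = 2, and hence tw(G) ≤ 2.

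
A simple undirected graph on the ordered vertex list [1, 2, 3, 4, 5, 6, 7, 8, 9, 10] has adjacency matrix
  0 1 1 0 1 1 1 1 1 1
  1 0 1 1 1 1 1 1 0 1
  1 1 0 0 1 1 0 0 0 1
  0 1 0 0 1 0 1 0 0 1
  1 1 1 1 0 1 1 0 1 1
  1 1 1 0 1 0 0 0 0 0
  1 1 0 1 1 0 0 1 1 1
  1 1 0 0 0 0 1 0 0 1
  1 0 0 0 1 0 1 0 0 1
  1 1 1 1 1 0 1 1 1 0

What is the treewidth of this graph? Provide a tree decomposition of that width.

Treewidth 4.
Bags: B1 = {1, 2, 5, 7, 10}  B2 = {2, 4, 5, 7, 10}  B3 = {1, 2, 3, 5, 10}  B4 = {1, 2, 7, 8, 10}  B5 = {1, 5, 7, 9, 10}  B6 = {1, 2, 3, 5, 6}
Tree: B1–B2, B1–B3, B1–B4, B1–B5, B3–B6

Every bag has size at most 5, so the width is 5 − 1 = 4 and tw(G) ≤ 4. For the lower bound, the 5 vertices {1, 5, 7, 9, 10} are pairwise adjacent, and any tree decomposition puts a clique entirely inside one bag — forcing width ≥ 4. Combining the bounds, tw(G) = 4.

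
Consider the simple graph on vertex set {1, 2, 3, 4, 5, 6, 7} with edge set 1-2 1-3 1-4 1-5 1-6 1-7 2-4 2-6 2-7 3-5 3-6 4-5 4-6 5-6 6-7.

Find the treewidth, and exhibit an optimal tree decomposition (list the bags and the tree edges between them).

Treewidth 3.
Bags: B1 = {1, 2, 6, 7}  B2 = {1, 2, 4, 6}  B3 = {1, 4, 5, 6}  B4 = {1, 3, 5, 6}
Tree: B1–B2, B2–B3, B3–B4

Each bag holds 4 vertices, so the decomposition has width 3, which upper-bounds the treewidth. For the lower bound, the 4 vertices {1, 2, 4, 6} are pairwise adjacent, and any tree decomposition puts a clique entirely inside one bag — forcing width ≥ 3. Hence tw(G) = 3 exactly.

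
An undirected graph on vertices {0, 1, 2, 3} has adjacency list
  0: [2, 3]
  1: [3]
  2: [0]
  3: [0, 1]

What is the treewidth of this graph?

1

A width-1 tree decomposition is:
Bags: B1 = {1, 3}  B2 = {0, 3}  B3 = {0, 2}
Tree: B1–B2, B2–B3
Each bag holds 2 vertices, so the decomposition has width 1, which upper-bounds the treewidth. G has an edge, so its treewidth is at least 1. Combining the bounds, tw(G) = 1.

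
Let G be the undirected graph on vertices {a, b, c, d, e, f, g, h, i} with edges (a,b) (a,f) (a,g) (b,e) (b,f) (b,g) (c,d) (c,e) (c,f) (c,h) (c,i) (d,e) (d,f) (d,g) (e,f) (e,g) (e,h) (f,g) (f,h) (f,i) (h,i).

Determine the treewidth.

A width-3 tree decomposition is:
Bags: B1 = {c, e, f, h}  B2 = {c, d, e, f}  B3 = {c, f, h, i}  B4 = {d, e, f, g}  B5 = {b, e, f, g}  B6 = {a, b, f, g}
Tree: B1–B2, B1–B3, B2–B4, B4–B5, B5–B6
Every bag has size at most 4, so the width is 4 − 1 = 3 and tw(G) ≤ 3. On the other hand G contains the 4-clique {d, e, f, g}. A clique must lie in a single bag of any decomposition, so no decomposition can have width below 3. The upper and lower bounds meet at 3, so that is the treewidth.

3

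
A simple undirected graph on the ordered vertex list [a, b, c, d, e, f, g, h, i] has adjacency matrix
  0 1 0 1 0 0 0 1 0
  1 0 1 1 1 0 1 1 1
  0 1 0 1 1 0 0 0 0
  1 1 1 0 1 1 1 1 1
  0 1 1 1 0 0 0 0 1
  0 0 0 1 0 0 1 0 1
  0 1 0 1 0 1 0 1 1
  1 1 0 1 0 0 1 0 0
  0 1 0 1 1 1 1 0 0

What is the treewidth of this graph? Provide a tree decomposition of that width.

Treewidth 3.
One optimal decomposition is:
Bags: B1 = {b, d, e, i}  B2 = {b, d, g, i}  B3 = {b, d, g, h}  B4 = {a, b, d, h}  B5 = {b, c, d, e}  B6 = {d, f, g, i}
Tree: B1–B2, B2–B3, B3–B4, B1–B5, B2–B6

The largest bag has 4 vertices, giving width 3; this decomposition certifies tw(G) ≤ 3. For the lower bound, the 4 vertices {d, f, g, i} are pairwise adjacent, and any tree decomposition puts a clique entirely inside one bag — forcing width ≥ 3. Combining the bounds, tw(G) = 3.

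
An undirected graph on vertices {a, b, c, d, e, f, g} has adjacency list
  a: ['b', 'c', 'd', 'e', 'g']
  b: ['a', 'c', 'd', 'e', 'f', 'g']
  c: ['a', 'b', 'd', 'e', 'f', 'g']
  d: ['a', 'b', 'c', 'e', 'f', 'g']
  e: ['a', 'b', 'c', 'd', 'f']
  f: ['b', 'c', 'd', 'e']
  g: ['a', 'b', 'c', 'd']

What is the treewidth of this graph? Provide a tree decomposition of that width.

Treewidth 4.
One optimal decomposition is:
Bags: B1 = {a, b, c, d, e}  B2 = {b, c, d, e, f}  B3 = {a, b, c, d, g}
Tree: B1–B2, B1–B3

Every bag has size at most 5, so the width is 5 − 1 = 4 and tw(G) ≤ 4. On the other hand G contains the 5-clique {a, b, c, d, g}. A clique must lie in a single bag of any decomposition, so no decomposition can have width below 4. Therefore the treewidth is 4.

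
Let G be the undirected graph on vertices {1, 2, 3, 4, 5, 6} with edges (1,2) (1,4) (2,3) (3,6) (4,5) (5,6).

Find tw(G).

A width-2 tree decomposition is:
Bags: B1 = {1, 2, 3}  B2 = {1, 3, 6}  B3 = {1, 5, 6}  B4 = {1, 4, 5}
Tree: B1–B2, B2–B3, B3–B4
Every bag has size at most 3, so the width is 3 − 1 = 2 and tw(G) ≤ 2. Since 1–2–3–6–5–4–1 is a cycle in G, G is not acyclic. Forests are exactly the graphs of treewidth ≤ 1, so tw(G) ≥ 2. The upper and lower bounds meet at 2, so that is the treewidth.

2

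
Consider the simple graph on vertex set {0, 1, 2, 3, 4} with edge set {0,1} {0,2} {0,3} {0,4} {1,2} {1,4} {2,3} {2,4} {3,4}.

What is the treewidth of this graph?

A width-3 tree decomposition is:
Bags: B1 = {0, 2, 3, 4}  B2 = {0, 1, 2, 4}
Tree: B1–B2
The largest bag has 4 vertices, giving width 3; this decomposition certifies tw(G) ≤ 3. Conversely, {0, 1, 2, 4} is a clique of size 4, and the vertices of any clique must share a bag in every tree decomposition; so some bag has ≥ 4 vertices and tw(G) ≥ 3. Combining the bounds, tw(G) = 3.

3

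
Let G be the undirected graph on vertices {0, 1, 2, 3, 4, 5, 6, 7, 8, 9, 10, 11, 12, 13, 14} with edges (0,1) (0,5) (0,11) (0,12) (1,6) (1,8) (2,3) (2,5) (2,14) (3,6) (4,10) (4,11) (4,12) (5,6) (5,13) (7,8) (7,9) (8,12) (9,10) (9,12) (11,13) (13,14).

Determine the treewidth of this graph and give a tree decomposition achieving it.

The largest bag has 4 vertices, giving width 3; this decomposition certifies tw(G) ≤ 3. For the lower bound: the 4 vertex sets {7,9,10}, {4}, {12}, {0,1,8,11} are disjoint, each induces a connected subgraph, and every pair is joined by at least one edge of G. Contracting each set to a single vertex therefore yields K_{4} as a minor, and since treewidth is minor-monotone, tw(G) ≥ tw(K_{4}) = 3. The upper and lower bounds meet at 3, so that is the treewidth.

Treewidth 3.
One optimal decomposition is:
Bags: B1 = {4, 7, 9, 10}  B2 = {4, 7, 9, 12}  B3 = {4, 7, 8, 12}  B4 = {4, 8, 11, 12}  B5 = {0, 8, 11, 12}  B6 = {0, 1, 8, 11}  B7 = {0, 1, 11, 13}  B8 = {0, 1, 5, 13}  B9 = {1, 5, 6, 13}  B10 = {5, 6, 13, 14}  B11 = {2, 5, 6, 14}  B12 = {2, 3, 6, 14}
Tree: B1–B2, B2–B3, B3–B4, B4–B5, B5–B6, B6–B7, B7–B8, B8–B9, B9–B10, B10–B11, B11–B12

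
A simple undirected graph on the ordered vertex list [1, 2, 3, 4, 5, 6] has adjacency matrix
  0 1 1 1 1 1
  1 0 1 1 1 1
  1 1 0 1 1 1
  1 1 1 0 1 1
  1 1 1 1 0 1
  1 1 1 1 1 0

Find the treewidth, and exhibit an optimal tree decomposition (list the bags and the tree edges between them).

A single bag containing all 6 vertices is trivially a valid decomposition of width 5. For the lower bound, the 6 vertices {1, 2, 3, 4, 5, 6} are pairwise adjacent, and any tree decomposition puts a clique entirely inside one bag — forcing width ≥ 5. The upper and lower bounds meet at 5, so that is the treewidth.

Treewidth 5.
One optimal decomposition is:
Bags: B1 = {1, 2, 3, 4, 5, 6}
Tree: (single bag)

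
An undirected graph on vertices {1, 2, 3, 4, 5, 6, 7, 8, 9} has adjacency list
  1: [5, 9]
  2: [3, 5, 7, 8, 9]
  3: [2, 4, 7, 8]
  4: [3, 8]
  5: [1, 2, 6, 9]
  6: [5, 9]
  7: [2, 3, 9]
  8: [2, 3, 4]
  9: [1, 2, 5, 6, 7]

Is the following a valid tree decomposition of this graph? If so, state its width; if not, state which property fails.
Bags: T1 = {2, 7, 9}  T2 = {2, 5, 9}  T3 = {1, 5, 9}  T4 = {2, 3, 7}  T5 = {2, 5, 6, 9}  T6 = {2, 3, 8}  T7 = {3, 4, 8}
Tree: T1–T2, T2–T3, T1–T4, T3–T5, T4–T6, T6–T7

A tree decomposition must satisfy three properties: every vertex lies in some bag; for every edge, both endpoints lie together in some bag; and for every vertex, the bags containing it form a connected subtree. Here bags containing vertex 2 are not connected in the tree, so the decomposition is invalid.

No — bags containing vertex 2 are not connected in the tree.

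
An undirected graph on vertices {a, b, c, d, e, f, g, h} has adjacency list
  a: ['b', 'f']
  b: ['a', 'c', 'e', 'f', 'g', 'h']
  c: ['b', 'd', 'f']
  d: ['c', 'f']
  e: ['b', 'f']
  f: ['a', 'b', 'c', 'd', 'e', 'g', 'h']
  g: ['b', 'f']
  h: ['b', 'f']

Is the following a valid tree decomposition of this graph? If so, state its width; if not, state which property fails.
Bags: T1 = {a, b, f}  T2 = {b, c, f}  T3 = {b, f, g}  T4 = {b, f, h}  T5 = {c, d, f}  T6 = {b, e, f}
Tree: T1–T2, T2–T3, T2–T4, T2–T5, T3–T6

Yes; width 2.

Every vertex of G appears in some bag (union = {a, b, c, d, e, f, g, h}); every edge is covered by a bag; and for each vertex v the set of bags containing v is connected in the bag tree. The decomposition is therefore valid. The largest bag has 3 vertices, so the width is 2.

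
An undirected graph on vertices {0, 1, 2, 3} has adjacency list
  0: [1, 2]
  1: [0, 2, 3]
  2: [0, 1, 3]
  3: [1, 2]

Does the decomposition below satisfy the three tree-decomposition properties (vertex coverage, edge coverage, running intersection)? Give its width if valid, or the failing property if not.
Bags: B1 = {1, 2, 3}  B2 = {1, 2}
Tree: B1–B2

A tree decomposition must satisfy three properties: every vertex lies in some bag; for every edge, both endpoints lie together in some bag; and for every vertex, the bags containing it form a connected subtree. Here vertex 0 appears in no bag, so the decomposition is invalid.

No — vertex 0 appears in no bag.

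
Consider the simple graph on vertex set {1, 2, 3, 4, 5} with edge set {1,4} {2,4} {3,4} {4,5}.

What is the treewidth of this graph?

1

A width-1 tree decomposition is:
Bags: B1 = {3, 4}  B2 = {2, 4}  B3 = {4, 5}  B4 = {1, 4}
Tree: B1–B2, B2–B3, B2–B4
Each bag holds 2 vertices, so the decomposition has width 1, which upper-bounds the treewidth. Since G has at least one edge (e.g. 4–3), it is not an edgeless graph, so tw(G) ≥ 1. Combining the bounds, tw(G) = 1.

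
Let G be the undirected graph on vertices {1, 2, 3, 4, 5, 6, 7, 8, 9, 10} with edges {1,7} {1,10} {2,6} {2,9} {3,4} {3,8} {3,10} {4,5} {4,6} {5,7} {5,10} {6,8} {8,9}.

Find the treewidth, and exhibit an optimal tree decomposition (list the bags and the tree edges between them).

Each bag holds 3 vertices, so the decomposition has width 2, which upper-bounds the treewidth. Since 1–7–5–10–1 is a cycle in G, G is not acyclic. Forests are exactly the graphs of treewidth ≤ 1, so tw(G) ≥ 2. Combining the bounds, tw(G) = 2.

Treewidth 2.
One such decomposition:
Bags: B1 = {1, 7, 10}  B2 = {5, 7, 10}  B3 = {3, 5, 10}  B4 = {3, 4, 5}  B5 = {3, 4, 8}  B6 = {4, 6, 8}  B7 = {6, 8, 9}  B8 = {2, 6, 9}
Tree: B1–B2, B2–B3, B3–B4, B4–B5, B5–B6, B6–B7, B7–B8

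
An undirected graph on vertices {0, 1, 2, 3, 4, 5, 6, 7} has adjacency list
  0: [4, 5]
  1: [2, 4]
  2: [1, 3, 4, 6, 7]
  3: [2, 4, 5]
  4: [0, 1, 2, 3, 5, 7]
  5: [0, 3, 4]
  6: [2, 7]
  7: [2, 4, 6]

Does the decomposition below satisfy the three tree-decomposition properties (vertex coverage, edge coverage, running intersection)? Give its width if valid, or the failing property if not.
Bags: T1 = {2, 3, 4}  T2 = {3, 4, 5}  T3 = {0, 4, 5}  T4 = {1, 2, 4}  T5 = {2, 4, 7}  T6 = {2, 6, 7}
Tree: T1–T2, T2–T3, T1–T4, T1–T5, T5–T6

Yes; width 2.

Every vertex of G appears in some bag (union = {0, 1, 2, 3, 4, 5, 6, 7}); every edge is covered by a bag; and for each vertex v the set of bags containing v is connected in the bag tree. The decomposition is therefore valid. The largest bag has 3 vertices, so the width is 2.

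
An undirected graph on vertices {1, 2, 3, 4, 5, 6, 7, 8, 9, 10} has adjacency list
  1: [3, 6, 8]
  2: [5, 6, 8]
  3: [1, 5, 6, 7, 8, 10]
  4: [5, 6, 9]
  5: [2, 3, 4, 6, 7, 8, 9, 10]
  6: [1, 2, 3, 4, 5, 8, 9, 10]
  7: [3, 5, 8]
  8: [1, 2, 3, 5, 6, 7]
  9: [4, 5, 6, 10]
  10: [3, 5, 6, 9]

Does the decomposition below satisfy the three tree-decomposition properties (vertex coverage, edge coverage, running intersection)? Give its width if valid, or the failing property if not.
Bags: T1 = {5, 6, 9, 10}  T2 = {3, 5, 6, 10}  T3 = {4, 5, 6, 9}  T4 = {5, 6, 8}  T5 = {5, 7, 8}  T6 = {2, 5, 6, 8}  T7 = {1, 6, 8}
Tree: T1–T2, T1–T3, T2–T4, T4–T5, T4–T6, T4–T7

A tree decomposition must satisfy three properties: every vertex lies in some bag; for every edge, both endpoints lie together in some bag; and for every vertex, the bags containing it form a connected subtree. Here edge (3,8) lies in no bag, so the decomposition is invalid.

No — edge (3,8) lies in no bag.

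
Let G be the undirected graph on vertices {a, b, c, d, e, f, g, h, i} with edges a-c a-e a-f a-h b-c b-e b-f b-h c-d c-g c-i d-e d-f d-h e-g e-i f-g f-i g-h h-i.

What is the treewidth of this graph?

A width-4 tree decomposition is:
Bags: B1 = {c, e, f, h, i}  B2 = {b, c, e, f, h}  B3 = {a, c, e, f, h}  B4 = {c, e, f, g, h}  B5 = {c, d, e, f, h}
Tree: B1–B2, B2–B3, B3–B4, B4–B5
Each bag holds 5 vertices, so the decomposition has width 4, which upper-bounds the treewidth. For the lower bound: the 5 vertex sets {h,i}, {b,c}, {a,e}, {f}, {g} are disjoint, each induces a connected subgraph, and every pair is joined by at least one edge of G. Contracting each set to a single vertex therefore yields K_{5} as a minor, and since treewidth is minor-monotone, tw(G) ≥ tw(K_{5}) = 4. The upper and lower bounds meet at 4, so that is the treewidth.

4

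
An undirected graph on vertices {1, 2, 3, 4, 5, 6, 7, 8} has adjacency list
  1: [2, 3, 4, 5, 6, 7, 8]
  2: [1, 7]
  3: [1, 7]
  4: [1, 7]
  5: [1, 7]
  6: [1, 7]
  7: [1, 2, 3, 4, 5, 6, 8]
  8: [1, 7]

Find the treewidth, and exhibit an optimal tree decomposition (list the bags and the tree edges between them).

The largest bag has 3 vertices, giving width 2; this decomposition certifies tw(G) ≤ 2. On the other hand G contains the 3-clique {1, 2, 7}. A clique must lie in a single bag of any decomposition, so no decomposition can have width below 2. Therefore the treewidth is 2.

Treewidth 2.
One optimal decomposition is:
Bags: B1 = {1, 2, 7}  B2 = {1, 6, 7}  B3 = {1, 4, 7}  B4 = {1, 7, 8}  B5 = {1, 3, 7}  B6 = {1, 5, 7}
Tree: B1–B2, B2–B3, B1–B4, B4–B5, B4–B6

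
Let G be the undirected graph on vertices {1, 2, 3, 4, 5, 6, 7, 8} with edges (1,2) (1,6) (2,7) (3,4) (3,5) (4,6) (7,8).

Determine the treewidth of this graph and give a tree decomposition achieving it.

Treewidth 1.
One such decomposition:
Bags: B1 = {3, 5}  B2 = {3, 4}  B3 = {4, 6}  B4 = {1, 6}  B5 = {1, 2}  B6 = {2, 7}  B7 = {7, 8}
Tree: B1–B2, B2–B3, B3–B4, B4–B5, B5–B6, B6–B7

Each bag holds 2 vertices, so the decomposition has width 1, which upper-bounds the treewidth. Since G has at least one edge (e.g. 5–3), it is not an edgeless graph, so tw(G) ≥ 1. Hence tw(G) = 1 exactly.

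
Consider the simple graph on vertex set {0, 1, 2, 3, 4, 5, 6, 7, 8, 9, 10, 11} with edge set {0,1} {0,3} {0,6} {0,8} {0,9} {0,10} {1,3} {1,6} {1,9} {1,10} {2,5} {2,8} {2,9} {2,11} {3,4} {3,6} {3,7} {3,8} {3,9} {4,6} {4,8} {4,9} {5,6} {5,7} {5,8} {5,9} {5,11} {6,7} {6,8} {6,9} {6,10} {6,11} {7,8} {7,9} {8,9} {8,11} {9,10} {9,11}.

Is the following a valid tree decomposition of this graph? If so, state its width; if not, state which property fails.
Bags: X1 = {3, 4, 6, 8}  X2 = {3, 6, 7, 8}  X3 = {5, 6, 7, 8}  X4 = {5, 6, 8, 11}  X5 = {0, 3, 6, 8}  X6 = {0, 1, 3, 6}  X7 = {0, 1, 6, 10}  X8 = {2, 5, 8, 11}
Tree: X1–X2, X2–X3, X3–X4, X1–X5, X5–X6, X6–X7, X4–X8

A tree decomposition must satisfy three properties: every vertex lies in some bag; for every edge, both endpoints lie together in some bag; and for every vertex, the bags containing it form a connected subtree. Here vertex 9 appears in no bag, so the decomposition is invalid.

No — vertex 9 appears in no bag.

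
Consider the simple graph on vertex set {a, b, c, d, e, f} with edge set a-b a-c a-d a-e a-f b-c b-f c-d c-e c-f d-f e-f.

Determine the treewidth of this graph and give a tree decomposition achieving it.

Treewidth 3.
One such decomposition:
Bags: B1 = {a, c, d, f}  B2 = {a, b, c, f}  B3 = {a, c, e, f}
Tree: B1–B2, B2–B3

The largest bag has 4 vertices, giving width 3; this decomposition certifies tw(G) ≤ 3. Conversely, {a, c, d, f} is a clique of size 4, and the vertices of any clique must share a bag in every tree decomposition; so some bag has ≥ 4 vertices and tw(G) ≥ 3. The upper and lower bounds meet at 3, so that is the treewidth.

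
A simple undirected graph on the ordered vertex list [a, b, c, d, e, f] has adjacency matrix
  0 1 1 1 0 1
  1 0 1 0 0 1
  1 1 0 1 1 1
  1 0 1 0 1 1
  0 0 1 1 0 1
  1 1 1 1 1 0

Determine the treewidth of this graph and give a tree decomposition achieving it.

The largest bag has 4 vertices, giving width 3; this decomposition certifies tw(G) ≤ 3. On the other hand G contains the 4-clique {c, d, e, f}. A clique must lie in a single bag of any decomposition, so no decomposition can have width below 3. Combining the bounds, tw(G) = 3.

Treewidth 3.
Bags: B1 = {c, d, e, f}  B2 = {a, c, d, f}  B3 = {a, b, c, f}
Tree: B1–B2, B2–B3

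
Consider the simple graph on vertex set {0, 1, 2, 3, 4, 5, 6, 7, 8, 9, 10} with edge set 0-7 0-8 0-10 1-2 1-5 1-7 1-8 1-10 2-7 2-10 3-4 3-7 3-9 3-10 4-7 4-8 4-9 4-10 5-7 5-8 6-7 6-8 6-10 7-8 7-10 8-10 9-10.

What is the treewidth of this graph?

3

A width-3 tree decomposition is:
Bags: B1 = {4, 7, 8, 10}  B2 = {1, 7, 8, 10}  B3 = {6, 7, 8, 10}  B4 = {0, 7, 8, 10}  B5 = {3, 4, 7, 10}  B6 = {1, 2, 7, 10}  B7 = {3, 4, 9, 10}  B8 = {1, 5, 7, 8}
Tree: B1–B2, B2–B3, B1–B4, B1–B5, B2–B6, B5–B7, B2–B8
Every bag has size at most 4, so the width is 4 − 1 = 3 and tw(G) ≤ 3. For the lower bound, the 4 vertices {3, 4, 9, 10} are pairwise adjacent, and any tree decomposition puts a clique entirely inside one bag — forcing width ≥ 3. The upper and lower bounds meet at 3, so that is the treewidth.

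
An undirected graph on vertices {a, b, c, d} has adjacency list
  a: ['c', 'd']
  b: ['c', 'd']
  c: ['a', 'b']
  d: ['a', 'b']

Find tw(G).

A width-2 tree decomposition is:
Bags: B1 = {a, b, c}  B2 = {a, b, d}
Tree: B1–B2
Each bag holds 3 vertices, so the decomposition has width 2, which upper-bounds the treewidth. For the lower bound, G contains the cycle a–c–b–d–a, so G is not a forest; only forests have treewidth ≤ 1, hence tw(G) ≥ 2. Therefore the treewidth is 2.

2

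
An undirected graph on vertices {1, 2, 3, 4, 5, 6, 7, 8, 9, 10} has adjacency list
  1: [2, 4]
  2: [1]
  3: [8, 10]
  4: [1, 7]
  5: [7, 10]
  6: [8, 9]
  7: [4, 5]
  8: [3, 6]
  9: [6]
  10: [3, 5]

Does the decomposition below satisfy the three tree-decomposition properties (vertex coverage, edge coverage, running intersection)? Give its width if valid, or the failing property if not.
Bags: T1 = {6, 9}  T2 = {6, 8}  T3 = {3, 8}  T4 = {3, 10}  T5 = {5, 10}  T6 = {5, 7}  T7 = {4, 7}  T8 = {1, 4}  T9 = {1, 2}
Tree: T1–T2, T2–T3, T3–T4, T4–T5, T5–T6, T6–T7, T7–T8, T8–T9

Every vertex of G appears in some bag (union = {1, 2, 3, 4, 5, 6, 7, 8, 9, 10}); every edge is covered by a bag; and for each vertex v the set of bags containing v is connected in the bag tree. The decomposition is therefore valid. The largest bag has 2 vertices, so the width is 1.

Yes; width 1.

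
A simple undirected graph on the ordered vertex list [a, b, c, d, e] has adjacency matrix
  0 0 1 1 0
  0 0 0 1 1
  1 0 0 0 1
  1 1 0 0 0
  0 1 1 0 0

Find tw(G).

A width-2 tree decomposition is:
Bags: B1 = {a, b, d}  B2 = {a, b, e}  B3 = {a, c, e}
Tree: B1–B2, B2–B3
The largest bag has 3 vertices, giving width 2; this decomposition certifies tw(G) ≤ 2. For the lower bound, G contains the cycle a–d–b–e–c–a, so G is not a forest; only forests have treewidth ≤ 1, hence tw(G) ≥ 2. The upper and lower bounds meet at 2, so that is the treewidth.

2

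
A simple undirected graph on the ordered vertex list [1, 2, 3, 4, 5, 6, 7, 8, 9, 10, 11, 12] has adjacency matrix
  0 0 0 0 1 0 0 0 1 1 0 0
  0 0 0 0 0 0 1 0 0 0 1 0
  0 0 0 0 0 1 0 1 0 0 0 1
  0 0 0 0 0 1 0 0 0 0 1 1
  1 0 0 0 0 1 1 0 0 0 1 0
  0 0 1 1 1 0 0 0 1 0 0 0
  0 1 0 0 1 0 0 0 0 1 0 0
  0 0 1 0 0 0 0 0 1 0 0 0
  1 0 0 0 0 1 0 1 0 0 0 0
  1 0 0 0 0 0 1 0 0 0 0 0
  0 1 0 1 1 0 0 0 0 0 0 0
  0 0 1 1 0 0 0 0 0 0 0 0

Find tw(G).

A width-3 tree decomposition is:
Bags: B1 = {2, 7, 10, 11}  B2 = {5, 7, 10, 11}  B3 = {1, 5, 10, 11}  B4 = {1, 4, 5, 11}  B5 = {1, 4, 5, 6}  B6 = {1, 4, 6, 9}  B7 = {4, 6, 9, 12}  B8 = {3, 6, 9, 12}  B9 = {3, 8, 9, 12}
Tree: B1–B2, B2–B3, B3–B4, B4–B5, B5–B6, B6–B7, B7–B8, B8–B9
The largest bag has 4 vertices, giving width 3; this decomposition certifies tw(G) ≤ 3. For the lower bound: the 4 vertex sets {2,7,10}, {11}, {5}, {1,4,6,9} are disjoint, each induces a connected subgraph, and every pair is joined by at least one edge of G. Contracting each set to a single vertex therefore yields K_{4} as a minor, and since treewidth is minor-monotone, tw(G) ≥ tw(K_{4}) = 3. Therefore the treewidth is 3.

3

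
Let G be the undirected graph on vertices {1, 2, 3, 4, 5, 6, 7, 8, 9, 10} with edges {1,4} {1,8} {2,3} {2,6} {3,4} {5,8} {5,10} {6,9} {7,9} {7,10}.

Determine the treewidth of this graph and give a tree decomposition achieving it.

The largest bag has 3 vertices, giving width 2; this decomposition certifies tw(G) ≤ 2. Since 6–2–3–4–1–8–5–10–7–9–6 is a cycle in G, G is not acyclic. Forests are exactly the graphs of treewidth ≤ 1, so tw(G) ≥ 2. Therefore the treewidth is 2.

Treewidth 2.
One such decomposition:
Bags: B1 = {2, 3, 6}  B2 = {3, 4, 6}  B3 = {1, 4, 6}  B4 = {1, 6, 8}  B5 = {5, 6, 8}  B6 = {5, 6, 10}  B7 = {6, 7, 10}  B8 = {6, 7, 9}
Tree: B1–B2, B2–B3, B3–B4, B4–B5, B5–B6, B6–B7, B7–B8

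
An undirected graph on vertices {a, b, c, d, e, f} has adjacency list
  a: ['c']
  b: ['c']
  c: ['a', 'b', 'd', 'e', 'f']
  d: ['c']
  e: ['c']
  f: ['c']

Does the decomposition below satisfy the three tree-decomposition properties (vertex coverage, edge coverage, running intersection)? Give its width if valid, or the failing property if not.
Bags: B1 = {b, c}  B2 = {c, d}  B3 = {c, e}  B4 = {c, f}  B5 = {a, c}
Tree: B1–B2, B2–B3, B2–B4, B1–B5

Checking the three conditions: (i) the bags cover all of {a, b, c, d, e, f}; (ii) for each edge, some bag contains both endpoints; (iii) the bags containing any fixed vertex form a subtree. All hold, so the decomposition is valid with width 2 − 1 = 1.

Yes; width 1.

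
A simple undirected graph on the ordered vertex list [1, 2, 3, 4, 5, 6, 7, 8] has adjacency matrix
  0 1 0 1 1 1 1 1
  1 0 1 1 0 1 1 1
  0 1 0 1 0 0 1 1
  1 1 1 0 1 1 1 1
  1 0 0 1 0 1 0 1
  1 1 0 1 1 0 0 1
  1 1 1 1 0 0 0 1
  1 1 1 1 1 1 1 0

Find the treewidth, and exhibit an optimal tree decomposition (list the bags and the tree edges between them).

The largest bag has 5 vertices, giving width 4; this decomposition certifies tw(G) ≤ 4. For the lower bound, the 5 vertices {1, 2, 4, 6, 8} are pairwise adjacent, and any tree decomposition puts a clique entirely inside one bag — forcing width ≥ 4. Therefore the treewidth is 4.

Treewidth 4.
One such decomposition:
Bags: B1 = {2, 3, 4, 7, 8}  B2 = {1, 2, 4, 7, 8}  B3 = {1, 2, 4, 6, 8}  B4 = {1, 4, 5, 6, 8}
Tree: B1–B2, B2–B3, B3–B4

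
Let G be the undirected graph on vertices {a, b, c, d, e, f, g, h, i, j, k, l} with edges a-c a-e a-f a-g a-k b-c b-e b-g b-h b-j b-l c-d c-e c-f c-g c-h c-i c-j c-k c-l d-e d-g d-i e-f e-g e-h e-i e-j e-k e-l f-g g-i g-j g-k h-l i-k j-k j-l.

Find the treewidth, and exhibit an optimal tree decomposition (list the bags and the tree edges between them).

Treewidth 4.
Bags: B1 = {b, c, e, g, j}  B2 = {b, c, e, j, l}  B3 = {c, e, g, j, k}  B4 = {b, c, e, h, l}  B5 = {a, c, e, g, k}  B6 = {c, e, g, i, k}  B7 = {a, c, e, f, g}  B8 = {c, d, e, g, i}
Tree: B1–B2, B1–B3, B2–B4, B3–B5, B5–B6, B5–B7, B6–B8

Every bag has size at most 5, so the width is 5 − 1 = 4 and tw(G) ≤ 4. Conversely, {c, d, e, g, i} is a clique of size 5, and the vertices of any clique must share a bag in every tree decomposition; so some bag has ≥ 5 vertices and tw(G) ≥ 4. Combining the bounds, tw(G) = 4.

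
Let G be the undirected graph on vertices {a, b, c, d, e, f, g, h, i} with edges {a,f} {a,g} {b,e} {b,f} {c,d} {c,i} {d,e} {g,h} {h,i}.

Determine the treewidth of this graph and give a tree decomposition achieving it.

Each bag holds 3 vertices, so the decomposition has width 2, which upper-bounds the treewidth. The edges a–f–b–e–d–c–i–h–g–a form a cycle, so G is not a tree and its treewidth is at least 2. Therefore the treewidth is 2.

Treewidth 2.
One optimal decomposition is:
Bags: B1 = {a, b, f}  B2 = {a, b, e}  B3 = {a, d, e}  B4 = {a, c, d}  B5 = {a, c, i}  B6 = {a, h, i}  B7 = {a, g, h}
Tree: B1–B2, B2–B3, B3–B4, B4–B5, B5–B6, B6–B7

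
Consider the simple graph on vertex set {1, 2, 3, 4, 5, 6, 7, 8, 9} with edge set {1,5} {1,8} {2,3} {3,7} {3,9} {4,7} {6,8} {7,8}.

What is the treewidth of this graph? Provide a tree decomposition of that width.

Treewidth 1.
One optimal decomposition is:
Bags: B1 = {3, 7}  B2 = {2, 3}  B3 = {7, 8}  B4 = {1, 8}  B5 = {4, 7}  B6 = {1, 5}  B7 = {6, 8}  B8 = {3, 9}
Tree: B1–B2, B1–B3, B3–B4, B3–B5, B4–B6, B3–B7, B1–B8

The largest bag has 2 vertices, giving width 1; this decomposition certifies tw(G) ≤ 1. Since G has at least one edge (e.g. 3–7), it is not an edgeless graph, so tw(G) ≥ 1. The upper and lower bounds meet at 1, so that is the treewidth.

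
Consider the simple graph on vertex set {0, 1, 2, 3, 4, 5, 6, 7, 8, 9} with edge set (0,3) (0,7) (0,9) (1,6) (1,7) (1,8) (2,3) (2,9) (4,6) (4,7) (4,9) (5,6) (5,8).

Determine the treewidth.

A width-2 tree decomposition is:
Bags: B1 = {2, 3, 9}  B2 = {0, 3, 9}  B3 = {0, 4, 9}  B4 = {0, 4, 7}  B5 = {4, 6, 7}  B6 = {1, 6, 7}  B7 = {1, 5, 6}  B8 = {1, 5, 8}
Tree: B1–B2, B2–B3, B3–B4, B4–B5, B5–B6, B6–B7, B7–B8
Every bag has size at most 3, so the width is 3 − 1 = 2 and tw(G) ≤ 2. For the lower bound, G contains the cycle 2–3–0–9–2, so G is not a forest; only forests have treewidth ≤ 1, hence tw(G) ≥ 2. Therefore the treewidth is 2.

2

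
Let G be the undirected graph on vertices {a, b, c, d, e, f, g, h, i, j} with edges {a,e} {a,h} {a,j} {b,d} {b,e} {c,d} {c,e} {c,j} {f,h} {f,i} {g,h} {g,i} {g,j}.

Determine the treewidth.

A width-2 tree decomposition is:
Bags: B1 = {f, h, i}  B2 = {g, h, i}  B3 = {a, g, h}  B4 = {a, g, j}  B5 = {a, e, j}  B6 = {c, e, j}  B7 = {b, c, e}  B8 = {b, c, d}
Tree: B1–B2, B2–B3, B3–B4, B4–B5, B5–B6, B6–B7, B7–B8
The largest bag has 3 vertices, giving width 2; this decomposition certifies tw(G) ≤ 2. The edges f–i–g–h–f form a cycle, so G is not a tree and its treewidth is at least 2. Combining the bounds, tw(G) = 2.

2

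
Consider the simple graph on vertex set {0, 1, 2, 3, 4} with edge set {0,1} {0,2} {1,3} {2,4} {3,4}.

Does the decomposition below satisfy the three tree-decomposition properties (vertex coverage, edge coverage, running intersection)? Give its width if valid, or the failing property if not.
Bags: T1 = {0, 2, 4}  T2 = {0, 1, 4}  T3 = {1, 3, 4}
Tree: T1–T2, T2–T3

Yes; width 2.

Vertex coverage: the bags together contain {0, 1, 2, 3, 4}, the full vertex set. Edge coverage: each edge of G has both endpoints in at least one bag. Running intersection: for every vertex, the bags containing it form a connected subtree. All three properties hold, so this is a valid tree decomposition of width max|bag| − 1 = 2, and hence tw(G) ≤ 2.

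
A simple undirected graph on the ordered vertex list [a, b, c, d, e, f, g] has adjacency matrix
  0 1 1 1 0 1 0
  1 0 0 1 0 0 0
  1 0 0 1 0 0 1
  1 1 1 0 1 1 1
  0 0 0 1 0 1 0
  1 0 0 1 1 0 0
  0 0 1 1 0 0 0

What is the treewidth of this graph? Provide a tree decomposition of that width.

Treewidth 2.
One such decomposition:
Bags: B1 = {a, c, d}  B2 = {a, d, f}  B3 = {c, d, g}  B4 = {a, b, d}  B5 = {d, e, f}
Tree: B1–B2, B1–B3, B1–B4, B2–B5

Each bag holds 3 vertices, so the decomposition has width 2, which upper-bounds the treewidth. On the other hand G contains the 3-clique {c, d, g}. A clique must lie in a single bag of any decomposition, so no decomposition can have width below 2. Therefore the treewidth is 2.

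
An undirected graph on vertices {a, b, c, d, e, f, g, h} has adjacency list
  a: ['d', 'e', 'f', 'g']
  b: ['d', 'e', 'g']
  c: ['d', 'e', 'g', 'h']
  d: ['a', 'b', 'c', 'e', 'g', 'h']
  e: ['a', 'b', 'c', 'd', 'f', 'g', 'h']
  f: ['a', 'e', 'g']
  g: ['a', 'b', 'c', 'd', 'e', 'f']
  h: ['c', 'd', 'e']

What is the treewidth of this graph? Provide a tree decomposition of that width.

The largest bag has 4 vertices, giving width 3; this decomposition certifies tw(G) ≤ 3. Conversely, {c, d, e, g} is a clique of size 4, and the vertices of any clique must share a bag in every tree decomposition; so some bag has ≥ 4 vertices and tw(G) ≥ 3. Hence tw(G) = 3 exactly.

Treewidth 3.
One such decomposition:
Bags: B1 = {c, d, e, g}  B2 = {b, d, e, g}  B3 = {c, d, e, h}  B4 = {a, d, e, g}  B5 = {a, e, f, g}
Tree: B1–B2, B1–B3, B2–B4, B4–B5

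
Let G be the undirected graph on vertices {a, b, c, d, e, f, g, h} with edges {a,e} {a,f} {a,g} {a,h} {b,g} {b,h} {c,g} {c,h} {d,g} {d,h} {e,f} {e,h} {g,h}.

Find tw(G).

2

A width-2 tree decomposition is:
Bags: B1 = {b, g, h}  B2 = {c, g, h}  B3 = {a, g, h}  B4 = {a, e, h}  B5 = {a, e, f}  B6 = {d, g, h}
Tree: B1–B2, B2–B3, B3–B4, B4–B5, B2–B6
The largest bag has 3 vertices, giving width 2; this decomposition certifies tw(G) ≤ 2. For the lower bound, the 3 vertices {d, g, h} are pairwise adjacent, and any tree decomposition puts a clique entirely inside one bag — forcing width ≥ 2. Therefore the treewidth is 2.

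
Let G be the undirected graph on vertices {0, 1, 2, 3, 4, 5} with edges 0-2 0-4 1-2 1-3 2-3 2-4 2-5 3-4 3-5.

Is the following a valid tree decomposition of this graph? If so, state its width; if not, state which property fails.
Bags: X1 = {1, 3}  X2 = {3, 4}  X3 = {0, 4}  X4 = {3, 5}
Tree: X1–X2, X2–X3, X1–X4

A tree decomposition must satisfy three properties: every vertex lies in some bag; for every edge, both endpoints lie together in some bag; and for every vertex, the bags containing it form a connected subtree. Here vertex 2 appears in no bag, so the decomposition is invalid.

No — vertex 2 appears in no bag.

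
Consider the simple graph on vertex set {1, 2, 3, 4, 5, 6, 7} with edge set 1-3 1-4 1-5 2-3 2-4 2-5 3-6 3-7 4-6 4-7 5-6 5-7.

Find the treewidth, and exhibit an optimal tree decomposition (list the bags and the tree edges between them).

Each bag holds 4 vertices, so the decomposition has width 3, which upper-bounds the treewidth. For the lower bound: the 4 vertex sets {4,6}, {3,7}, {5}, {2} are disjoint, each induces a connected subgraph, and every pair is joined by at least one edge of G. Contracting each set to a single vertex therefore yields K_{4} as a minor, and since treewidth is minor-monotone, tw(G) ≥ tw(K_{4}) = 3. The upper and lower bounds meet at 3, so that is the treewidth.

Treewidth 3.
One optimal decomposition is:
Bags: B1 = {3, 4, 5, 6}  B2 = {3, 4, 5, 7}  B3 = {2, 3, 4, 5}  B4 = {1, 3, 4, 5}
Tree: B1–B2, B2–B3, B3–B4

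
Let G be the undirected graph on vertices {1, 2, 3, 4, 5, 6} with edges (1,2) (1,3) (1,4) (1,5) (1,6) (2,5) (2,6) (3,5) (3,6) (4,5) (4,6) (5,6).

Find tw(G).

A width-3 tree decomposition is:
Bags: B1 = {1, 4, 5, 6}  B2 = {1, 3, 5, 6}  B3 = {1, 2, 5, 6}
Tree: B1–B2, B1–B3
Each bag holds 4 vertices, so the decomposition has width 3, which upper-bounds the treewidth. Conversely, {1, 2, 5, 6} is a clique of size 4, and the vertices of any clique must share a bag in every tree decomposition; so some bag has ≥ 4 vertices and tw(G) ≥ 3. The upper and lower bounds meet at 3, so that is the treewidth.

3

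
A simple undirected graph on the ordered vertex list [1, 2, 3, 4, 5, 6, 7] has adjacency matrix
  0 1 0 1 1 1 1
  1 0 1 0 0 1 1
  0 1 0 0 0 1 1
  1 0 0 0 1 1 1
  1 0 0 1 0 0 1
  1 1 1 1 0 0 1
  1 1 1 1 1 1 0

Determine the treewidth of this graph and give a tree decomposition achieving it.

Each bag holds 4 vertices, so the decomposition has width 3, which upper-bounds the treewidth. For the lower bound, the 4 vertices {1, 2, 6, 7} are pairwise adjacent, and any tree decomposition puts a clique entirely inside one bag — forcing width ≥ 3. Therefore the treewidth is 3.

Treewidth 3.
One such decomposition:
Bags: B1 = {1, 2, 6, 7}  B2 = {1, 4, 6, 7}  B3 = {2, 3, 6, 7}  B4 = {1, 4, 5, 7}
Tree: B1–B2, B1–B3, B2–B4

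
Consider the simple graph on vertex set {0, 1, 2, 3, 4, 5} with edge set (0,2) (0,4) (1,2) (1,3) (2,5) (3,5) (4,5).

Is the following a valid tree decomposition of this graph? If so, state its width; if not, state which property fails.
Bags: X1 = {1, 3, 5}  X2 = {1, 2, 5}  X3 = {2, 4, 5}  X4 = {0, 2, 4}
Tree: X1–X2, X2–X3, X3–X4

Every vertex of G appears in some bag (union = {0, 1, 2, 3, 4, 5}); every edge is covered by a bag; and for each vertex v the set of bags containing v is connected in the bag tree. The decomposition is therefore valid. The largest bag has 3 vertices, so the width is 2.

Yes; width 2.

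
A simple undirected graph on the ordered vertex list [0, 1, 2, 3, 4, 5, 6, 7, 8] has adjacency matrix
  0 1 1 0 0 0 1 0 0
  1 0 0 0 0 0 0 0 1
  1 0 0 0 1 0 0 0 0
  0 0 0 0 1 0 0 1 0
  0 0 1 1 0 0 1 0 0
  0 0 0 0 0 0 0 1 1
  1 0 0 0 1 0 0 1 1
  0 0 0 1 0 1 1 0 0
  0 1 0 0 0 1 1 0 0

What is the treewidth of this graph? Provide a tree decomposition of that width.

Treewidth 3.
One such decomposition:
Bags: B1 = {3, 5, 7, 8}  B2 = {3, 6, 7, 8}  B3 = {3, 4, 6, 8}  B4 = {1, 4, 6, 8}  B5 = {0, 1, 4, 6}  B6 = {0, 1, 2, 4}
Tree: B1–B2, B2–B3, B3–B4, B4–B5, B5–B6

Each bag holds 4 vertices, so the decomposition has width 3, which upper-bounds the treewidth. For the lower bound: the 4 vertex sets {3,5,7}, {8}, {6}, {0,1,2,4} are disjoint, each induces a connected subgraph, and every pair is joined by at least one edge of G. Contracting each set to a single vertex therefore yields K_{4} as a minor, and since treewidth is minor-monotone, tw(G) ≥ tw(K_{4}) = 3. Combining the bounds, tw(G) = 3.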